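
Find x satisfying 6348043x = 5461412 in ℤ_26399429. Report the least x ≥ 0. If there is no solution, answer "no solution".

First find gcd(6348043, 26399429):
26399429 = 4*6348043 + 1007257
6348043 = 6*1007257 + 304501
1007257 = 3*304501 + 93754
304501 = 3*93754 + 23239
93754 = 4*23239 + 798
23239 = 29*798 + 97
798 = 8*97 + 22
97 = 4*22 + 9
22 = 2*9 + 4
9 = 2*4 + 1
4 = 4*1 + 0
gcd = 1, so a unique solution mod 26399429 exists.
Back-substitute for the Bézout coefficients:
1 = 9 − 2·4
1 = −2·22 + 5·9
1 = 5·97 − 22·22
1 = −22·798 + 181·97
1 = 181·23239 − 5271·798
1 = −5271·93754 + 21265·23239
1 = 21265·304501 − 69066·93754
1 = −69066·1007257 + 228463·304501
1 = 228463·6348043 − 1439844·1007257
1 = −1439844·26399429 + 5987839·6348043
So 6348043·(5987839) ≡ 1 (mod 26399429), giving 6348043⁻¹ ≡ 5987839.
x ≡ 6348043⁻¹·5461412 ≡ 5987839·5461412 ≡ 689779 (mod 26399429).

689779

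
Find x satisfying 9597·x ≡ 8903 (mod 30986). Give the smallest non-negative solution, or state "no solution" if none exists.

First find gcd(9597, 30986):
30986 = 3·9597 + 2195
9597 = 4·2195 + 817
2195 = 2·817 + 561
817 = 1·561 + 256
561 = 2·256 + 49
256 = 5·49 + 11
49 = 4·11 + 5
11 = 2·5 + 1
5 = 5·1 + 0
gcd = 1, so a unique solution mod 30986 exists.
Back-substitute for the Bézout coefficients:
1 = 11 − 2·5
1 = −2·49 + 9·11
1 = 9·256 − 47·49
1 = −47·561 + 103·256
1 = 103·817 − 150·561
1 = −150·2195 + 403·817
1 = 403·9597 − 1762·2195
1 = −1762·30986 + 5689·9597
So 9597·(5689) ≡ 1 (mod 30986), giving 9597⁻¹ ≡ 5689.
x ≡ 9597⁻¹·8903 ≡ 5689·8903 ≡ 18043 (mod 30986).

18043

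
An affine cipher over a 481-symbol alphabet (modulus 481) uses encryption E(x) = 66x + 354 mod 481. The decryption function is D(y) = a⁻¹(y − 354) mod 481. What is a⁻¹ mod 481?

gcd(481, 66) by repeated division:
481 = 7×66 + 19
66 = 3×19 + 9
19 = 2×9 + 1
9 = 9×1 + 0
gcd = 1, so the inverse exists. Back-substitute:
1 = 19 − 2·9
1 = −2·66 + 7·19
1 = 7·481 − 51·66
So 66·(-51) ≡ 1 (mod 481), and -51 ≡ 430 (mod 481).

430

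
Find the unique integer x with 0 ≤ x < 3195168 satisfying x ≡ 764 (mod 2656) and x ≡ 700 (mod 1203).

Write x = 764 + 2656·k. Then 2656·k ≡ 700 − 764 ≡ 1139 (mod 1203).
Need 2656⁻¹ mod 1203. Extended Euclid on (1203, 250):
1203 = 4*250 + 203
250 = 1*203 + 47
203 = 4*47 + 15
47 = 3*15 + 2
15 = 7*2 + 1
2 = 2*1 + 0
Back-substitute:
1 = 15 − 7·2
1 = −7·47 + 22·15
1 = 22·203 − 95·47
1 = −95·250 + 117·203
1 = 117·1203 − 563·250
2656⁻¹ ≡ 640 (mod 1203), so k ≡ 640·1139 ≡ 1145 (mod 1203).
x = 764 + 2656·1145 = 3041884.

3041884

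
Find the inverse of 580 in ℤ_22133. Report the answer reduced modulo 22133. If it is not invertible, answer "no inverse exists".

13089

Apply the Euclidean algorithm to 22133 and 580:
22133 = 38*580 + 93
580 = 6*93 + 22
93 = 4*22 + 5
22 = 4*5 + 2
5 = 2*2 + 1
2 = 2*1 + 0
gcd = 1, so the inverse exists. Back-substitute:
1 = 5 − 2·2
1 = −2·22 + 9·5
1 = 9·93 − 38·22
1 = −38·580 + 237·93
1 = 237·22133 − 9044·580
Hence 580⁻¹ ≡ -9044 ≡ 13089 (mod 22133).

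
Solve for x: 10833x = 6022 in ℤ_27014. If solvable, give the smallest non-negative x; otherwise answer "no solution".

11262

First find gcd(10833, 27014):
27014 = 2*10833 + 5348
10833 = 2*5348 + 137
5348 = 39*137 + 5
137 = 27*5 + 2
5 = 2*2 + 1
2 = 2*1 + 0
gcd = 1, so a unique solution mod 27014 exists.
Back-substitute for the Bézout coefficients:
1 = 5 − 2·2
1 = −2·137 + 55·5
1 = 55·5348 − 2147·137
1 = −2147·10833 + 4349·5348
1 = 4349·27014 − 10845·10833
So 10833·(-10845) ≡ 1 (mod 27014), giving 10833⁻¹ ≡ 16169.
x ≡ 10833⁻¹·6022 ≡ 16169·6022 ≡ 11262 (mod 27014).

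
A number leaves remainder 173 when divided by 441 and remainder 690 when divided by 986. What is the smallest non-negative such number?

117038

Write x = 173 + 441·k. Then 441·k ≡ 690 − 173 ≡ 517 (mod 986).
Need 441⁻¹ mod 986. Extended Euclid on (986, 441):
986 = 2*441 + 104
441 = 4*104 + 25
104 = 4*25 + 4
25 = 6*4 + 1
4 = 4*1 + 0
Back-substitute:
1 = 25 − 6·4
1 = −6·104 + 25·25
1 = 25·441 − 106·104
1 = −106·986 + 237·441
441⁻¹ ≡ 237 (mod 986), so k ≡ 237·517 ≡ 265 (mod 986).
x = 173 + 441·265 = 117038.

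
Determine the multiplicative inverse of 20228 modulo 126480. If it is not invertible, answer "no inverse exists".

Compute gcd(20228, 126480):
126480 = 6*20228 + 5112
20228 = 3*5112 + 4892
5112 = 1*4892 + 220
4892 = 22*220 + 52
220 = 4*52 + 12
52 = 4*12 + 4
12 = 3*4 + 0
The gcd is 4, not 1, hence no inverse exists.

no inverse exists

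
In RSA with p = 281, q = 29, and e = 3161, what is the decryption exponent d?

7401

φ(n) = (p−1)(q−1) = 280·28 = 7840.
Need d with 3161·d ≡ 1 (mod 7840). Apply the extended Euclidean algorithm:
7840 = 2*3161 + 1518
3161 = 2*1518 + 125
1518 = 12*125 + 18
125 = 6*18 + 17
18 = 1*17 + 1
17 = 17*1 + 0
Back-substitute:
1 = 18 − 17
1 = −125 + 7·18
1 = 7·1518 − 85·125
1 = −85·3161 + 177·1518
1 = 177·7840 − 439·3161
So 3161·(-439) ≡ 1 (mod 7840), hence d ≡ -439 ≡ 7401 (mod 7840).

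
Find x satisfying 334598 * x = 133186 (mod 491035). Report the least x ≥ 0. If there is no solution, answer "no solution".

317957

First find gcd(334598, 491035):
491035 = 1×334598 + 156437
334598 = 2×156437 + 21724
156437 = 7×21724 + 4369
21724 = 4×4369 + 4248
4369 = 1×4248 + 121
4248 = 35×121 + 13
121 = 9×13 + 4
13 = 3×4 + 1
4 = 4×1 + 0
gcd = 1, so a unique solution mod 491035 exists.
Back-substitute for the Bézout coefficients:
1 = 13 − 3·4
1 = −3·121 + 28·13
1 = 28·4248 − 983·121
1 = −983·4369 + 1011·4248
1 = 1011·21724 − 5027·4369
1 = −5027·156437 + 36200·21724
1 = 36200·334598 − 77427·156437
1 = −77427·491035 + 113627·334598
So 334598·(113627) ≡ 1 (mod 491035), giving 334598⁻¹ ≡ 113627.
x ≡ 334598⁻¹·133186 ≡ 113627·133186 ≡ 317957 (mod 491035).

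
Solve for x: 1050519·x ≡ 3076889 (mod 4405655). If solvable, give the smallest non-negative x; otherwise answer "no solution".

2260581

First find gcd(1050519, 4405655):
4405655 = 4×1050519 + 203579
1050519 = 5×203579 + 32624
203579 = 6×32624 + 7835
32624 = 4×7835 + 1284
7835 = 6×1284 + 131
1284 = 9×131 + 105
131 = 1×105 + 26
105 = 4×26 + 1
26 = 26×1 + 0
gcd = 1, so a unique solution mod 4405655 exists.
Back-substitute for the Bézout coefficients:
1 = 105 − 4·26
1 = −4·131 + 5·105
1 = 5·1284 − 49·131
1 = −49·7835 + 299·1284
1 = 299·32624 − 1245·7835
1 = −1245·203579 + 7769·32624
1 = 7769·1050519 − 40090·203579
1 = −40090·4405655 + 168129·1050519
So 1050519·(168129) ≡ 1 (mod 4405655), giving 1050519⁻¹ ≡ 168129.
x ≡ 1050519⁻¹·3076889 ≡ 168129·3076889 ≡ 2260581 (mod 4405655).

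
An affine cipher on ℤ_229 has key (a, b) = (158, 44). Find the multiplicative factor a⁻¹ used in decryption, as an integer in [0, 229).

gcd(229, 158) by repeated division:
229 = 1×158 + 71
158 = 2×71 + 16
71 = 4×16 + 7
16 = 2×7 + 2
7 = 3×2 + 1
2 = 2×1 + 0
Since gcd(158, 229) = 1, back-substitute to write 1 as a combination:
1 = 7 − 3·2
1 = −3·16 + 7·7
1 = 7·71 − 31·16
1 = −31·158 + 69·71
1 = 69·229 − 100·158
Thus 158·(-100) ≡ 1 (mod 229); reducing, -100 mod 229 = 129.

129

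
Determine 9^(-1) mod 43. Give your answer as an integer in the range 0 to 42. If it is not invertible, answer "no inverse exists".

24

Run Euclid on (43, 9):
43 = 4·9 + 7
9 = 1·7 + 2
7 = 3·2 + 1
2 = 2·1 + 0
gcd = 1, so the inverse exists. Back-substitute:
1 = 7 − 3·2
1 = −3·9 + 4·7
1 = 4·43 − 19·9
So 9·(-19) ≡ 1 (mod 43), and -19 ≡ 24 (mod 43).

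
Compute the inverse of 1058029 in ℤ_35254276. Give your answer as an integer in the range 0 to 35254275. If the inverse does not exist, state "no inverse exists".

Run Euclid on (35254276, 1058029):
35254276 = 33×1058029 + 339319
1058029 = 3×339319 + 40072
339319 = 8×40072 + 18743
40072 = 2×18743 + 2586
18743 = 7×2586 + 641
2586 = 4×641 + 22
641 = 29×22 + 3
22 = 7×3 + 1
3 = 3×1 + 0
Since gcd(1058029, 35254276) = 1, back-substitute to write 1 as a combination:
1 = 22 − 7·3
1 = −7·641 + 204·22
1 = 204·2586 − 823·641
1 = −823·18743 + 5965·2586
1 = 5965·40072 − 12753·18743
1 = −12753·339319 + 107989·40072
1 = 107989·1058029 − 336720·339319
1 = −336720·35254276 + 11219749·1058029
So 1058029·11219749 ≡ 1 (mod 35254276).

11219749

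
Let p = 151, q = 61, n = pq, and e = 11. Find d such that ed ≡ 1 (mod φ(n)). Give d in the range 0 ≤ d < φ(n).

4091

φ(n) = (p−1)(q−1) = 150·60 = 9000.
Need d with 11·d ≡ 1 (mod 9000). Apply the extended Euclidean algorithm:
9000 = 818·11 + 2
11 = 5·2 + 1
2 = 2·1 + 0
Back-substitute:
1 = 11 − 5·2
1 = −5·9000 + 4091·11
So 11·4091 ≡ 1 (mod 9000), hence d = 4091.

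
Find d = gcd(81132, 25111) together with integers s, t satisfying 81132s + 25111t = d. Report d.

1

Apply Euclid's algorithm to 81132 and 25111:
81132 = 3*25111 + 5799
25111 = 4*5799 + 1915
5799 = 3*1915 + 54
1915 = 35*54 + 25
54 = 2*25 + 4
25 = 6*4 + 1
4 = 4*1 + 0
gcd(81132, 25111) = 1.
Express as a combination:
1 = 25 − 6·4
1 = −6·54 + 13·25
1 = 13·1915 − 461·54
1 = −461·5799 + 1396·1915
1 = 1396·25111 − 6045·5799
1 = −6045·81132 + 19531·25111
So 1 = (-6045)·81132 + (19531)·25111.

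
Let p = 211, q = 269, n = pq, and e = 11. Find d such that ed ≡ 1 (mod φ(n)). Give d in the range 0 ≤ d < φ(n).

φ(n) = (p−1)(q−1) = 210·268 = 56280.
Need d with 11·d ≡ 1 (mod 56280). Apply the extended Euclidean algorithm:
56280 = 5116·11 + 4
11 = 2·4 + 3
4 = 1·3 + 1
3 = 3·1 + 0
Back-substitute:
1 = 4 − 3
1 = −11 + 3·4
1 = 3·56280 − 15349·11
So 11·(-15349) ≡ 1 (mod 56280), hence d ≡ -15349 ≡ 40931 (mod 56280).

40931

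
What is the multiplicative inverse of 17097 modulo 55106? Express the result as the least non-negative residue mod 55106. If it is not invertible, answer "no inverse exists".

Extended Euclidean algorithm:
55106 = 3·17097 + 3815
17097 = 4·3815 + 1837
3815 = 2·1837 + 141
1837 = 13·141 + 4
141 = 35·4 + 1
4 = 4·1 + 0
The gcd is 1. Working backward:
1 = 141 − 35·4
1 = −35·1837 + 456·141
1 = 456·3815 − 947·1837
1 = −947·17097 + 4244·3815
1 = 4244·55106 − 13679·17097
So 17097·(-13679) ≡ 1 (mod 55106), and -13679 ≡ 41427 (mod 55106).

41427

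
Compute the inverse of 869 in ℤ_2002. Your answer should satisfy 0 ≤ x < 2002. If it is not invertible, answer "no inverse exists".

Compute gcd(869, 2002):
2002 = 2×869 + 264
869 = 3×264 + 77
264 = 3×77 + 33
77 = 2×33 + 11
33 = 3×11 + 0
Since gcd = 11 > 1, 869 is not a unit mod 2002.

no inverse exists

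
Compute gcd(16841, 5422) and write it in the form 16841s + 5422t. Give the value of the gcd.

1

Repeated division:
16841 = 3×5422 + 575
5422 = 9×575 + 247
575 = 2×247 + 81
247 = 3×81 + 4
81 = 20×4 + 1
4 = 4×1 + 0
gcd(16841, 5422) = 1.
Back-substituting:
1 = 81 − 20·4
1 = −20·247 + 61·81
1 = 61·575 − 142·247
1 = −142·5422 + 1339·575
1 = 1339·16841 − 4159·5422
So 1 = (1339)·16841 + (-4159)·5422.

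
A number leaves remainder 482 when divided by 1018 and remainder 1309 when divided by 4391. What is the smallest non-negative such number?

1279090

Write x = 482 + 1018·k. Then 1018·k ≡ 1309 − 482 ≡ 827 (mod 4391).
Need 1018⁻¹ mod 4391. Extended Euclid on (4391, 1018):
4391 = 4*1018 + 319
1018 = 3*319 + 61
319 = 5*61 + 14
61 = 4*14 + 5
14 = 2*5 + 4
5 = 1*4 + 1
4 = 4*1 + 0
Back-substitute:
1 = 5 − 4
1 = −14 + 3·5
1 = 3·61 − 13·14
1 = −13·319 + 68·61
1 = 68·1018 − 217·319
1 = −217·4391 + 936·1018
1018⁻¹ ≡ 936 (mod 4391), so k ≡ 936·827 ≡ 1256 (mod 4391).
x = 482 + 1018·1256 = 1279090.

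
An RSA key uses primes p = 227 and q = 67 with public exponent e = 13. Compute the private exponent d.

5737

φ(n) = (p−1)(q−1) = 226·66 = 14916.
Need d with 13·d ≡ 1 (mod 14916). Apply the extended Euclidean algorithm:
14916 = 1147×13 + 5
13 = 2×5 + 3
5 = 1×3 + 2
3 = 1×2 + 1
2 = 2×1 + 0
Back-substitute:
1 = 3 − 2
1 = −5 + 2·3
1 = 2·13 − 5·5
1 = −5·14916 + 5737·13
So 13·5737 ≡ 1 (mod 14916), hence d = 5737.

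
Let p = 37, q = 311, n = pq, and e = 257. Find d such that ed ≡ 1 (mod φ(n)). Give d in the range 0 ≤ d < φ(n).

φ(n) = (p−1)(q−1) = 36·310 = 11160.
Need d with 257·d ≡ 1 (mod 11160). Apply the extended Euclidean algorithm:
11160 = 43·257 + 109
257 = 2·109 + 39
109 = 2·39 + 31
39 = 1·31 + 8
31 = 3·8 + 7
8 = 1·7 + 1
7 = 7·1 + 0
Back-substitute:
1 = 8 − 7
1 = −31 + 4·8
1 = 4·39 − 5·31
1 = −5·109 + 14·39
1 = 14·257 − 33·109
1 = −33·11160 + 1433·257
So 257·1433 ≡ 1 (mod 11160), hence d = 1433.

1433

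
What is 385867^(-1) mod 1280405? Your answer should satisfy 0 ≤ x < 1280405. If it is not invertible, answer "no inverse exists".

957718

Apply the Euclidean algorithm to 1280405 and 385867:
1280405 = 3*385867 + 122804
385867 = 3*122804 + 17455
122804 = 7*17455 + 619
17455 = 28*619 + 123
619 = 5*123 + 4
123 = 30*4 + 3
4 = 1*3 + 1
3 = 3*1 + 0
Since gcd(385867, 1280405) = 1, back-substitute to write 1 as a combination:
1 = 4 − 3
1 = −123 + 31·4
1 = 31·619 − 156·123
1 = −156·17455 + 4399·619
1 = 4399·122804 − 30949·17455
1 = −30949·385867 + 97246·122804
1 = 97246·1280405 − 322687·385867
Hence 385867⁻¹ ≡ -322687 ≡ 957718 (mod 1280405).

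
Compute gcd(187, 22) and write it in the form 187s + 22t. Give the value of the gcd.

11

Apply Euclid's algorithm to 187 and 22:
187 = 8·22 + 11
22 = 2·11 + 0
gcd(187, 22) = 11.
Express as a combination:
11 = 187 − 8·22
So 11 = (1)·187 + (-8)·22.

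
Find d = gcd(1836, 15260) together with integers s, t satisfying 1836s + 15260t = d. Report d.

4

Apply Euclid's algorithm to 15260 and 1836:
15260 = 8*1836 + 572
1836 = 3*572 + 120
572 = 4*120 + 92
120 = 1*92 + 28
92 = 3*28 + 8
28 = 3*8 + 4
8 = 2*4 + 0
gcd(1836, 15260) = 4.
Express as a combination:
4 = 28 − 3·8
4 = −3·92 + 10·28
4 = 10·120 − 13·92
4 = −13·572 + 62·120
4 = 62·1836 − 199·572
4 = −199·15260 + 1654·1836
So 4 = (-199)·15260 + (1654)·1836.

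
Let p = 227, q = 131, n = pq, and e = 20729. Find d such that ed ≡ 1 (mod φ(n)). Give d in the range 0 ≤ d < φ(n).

16889

φ(n) = (p−1)(q−1) = 226·130 = 29380.
Need d with 20729·d ≡ 1 (mod 29380). Apply the extended Euclidean algorithm:
29380 = 1×20729 + 8651
20729 = 2×8651 + 3427
8651 = 2×3427 + 1797
3427 = 1×1797 + 1630
1797 = 1×1630 + 167
1630 = 9×167 + 127
167 = 1×127 + 40
127 = 3×40 + 7
40 = 5×7 + 5
7 = 1×5 + 2
5 = 2×2 + 1
2 = 2×1 + 0
Back-substitute:
1 = 5 − 2·2
1 = −2·7 + 3·5
1 = 3·40 − 17·7
1 = −17·127 + 54·40
1 = 54·167 − 71·127
1 = −71·1630 + 693·167
1 = 693·1797 − 764·1630
1 = −764·3427 + 1457·1797
1 = 1457·8651 − 3678·3427
1 = −3678·20729 + 8813·8651
1 = 8813·29380 − 12491·20729
So 20729·(-12491) ≡ 1 (mod 29380), hence d ≡ -12491 ≡ 16889 (mod 29380).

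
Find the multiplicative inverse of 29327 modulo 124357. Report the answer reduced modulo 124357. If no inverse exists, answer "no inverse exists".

Apply the Euclidean algorithm to 124357 and 29327:
124357 = 4×29327 + 7049
29327 = 4×7049 + 1131
7049 = 6×1131 + 263
1131 = 4×263 + 79
263 = 3×79 + 26
79 = 3×26 + 1
26 = 26×1 + 0
Since gcd(29327, 124357) = 1, back-substitute to write 1 as a combination:
1 = 79 − 3·26
1 = −3·263 + 10·79
1 = 10·1131 − 43·263
1 = −43·7049 + 268·1131
1 = 268·29327 − 1115·7049
1 = −1115·124357 + 4728·29327
So 29327·4728 ≡ 1 (mod 124357).

4728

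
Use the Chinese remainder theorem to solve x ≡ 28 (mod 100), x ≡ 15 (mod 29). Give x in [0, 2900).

Write x = 28 + 100·k. Then 100·k ≡ 15 − 28 ≡ 16 (mod 29).
Need 100⁻¹ mod 29. Extended Euclid on (29, 13):
29 = 2*13 + 3
13 = 4*3 + 1
3 = 3*1 + 0
Back-substitute:
1 = 13 − 4·3
1 = −4·29 + 9·13
100⁻¹ ≡ 9 (mod 29), so k ≡ 9·16 ≡ 28 (mod 29).
x = 28 + 100·28 = 2828.

2828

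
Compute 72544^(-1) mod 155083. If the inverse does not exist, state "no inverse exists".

Extended Euclidean algorithm:
155083 = 2·72544 + 9995
72544 = 7·9995 + 2579
9995 = 3·2579 + 2258
2579 = 1·2258 + 321
2258 = 7·321 + 11
321 = 29·11 + 2
11 = 5·2 + 1
2 = 2·1 + 0
Since gcd(72544, 155083) = 1, back-substitute to write 1 as a combination:
1 = 11 − 5·2
1 = −5·321 + 146·11
1 = 146·2258 − 1027·321
1 = −1027·2579 + 1173·2258
1 = 1173·9995 − 4546·2579
1 = −4546·72544 + 32995·9995
1 = 32995·155083 − 70536·72544
So 72544·(-70536) ≡ 1 (mod 155083), and -70536 ≡ 84547 (mod 155083).

84547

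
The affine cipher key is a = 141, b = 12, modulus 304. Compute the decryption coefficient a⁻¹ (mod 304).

69

Apply the Euclidean algorithm to 304 and 141:
304 = 2·141 + 22
141 = 6·22 + 9
22 = 2·9 + 4
9 = 2·4 + 1
4 = 4·1 + 0
gcd = 1, so the inverse exists. Back-substitute:
1 = 9 − 2·4
1 = −2·22 + 5·9
1 = 5·141 − 32·22
1 = −32·304 + 69·141
So 141·69 ≡ 1 (mod 304).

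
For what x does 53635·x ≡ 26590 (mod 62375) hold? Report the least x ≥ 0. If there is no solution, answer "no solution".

First find gcd(53635, 62375):
62375 = 1·53635 + 8740
53635 = 6·8740 + 1195
8740 = 7·1195 + 375
1195 = 3·375 + 70
375 = 5·70 + 25
70 = 2·25 + 20
25 = 1·20 + 5
20 = 4·5 + 0
gcd = 5 and 5 | 26590, so solutions exist. Divide through by 5: 10727x ≡ 5318 (mod 12475).
Now find 10727⁻¹ mod 12475:
12475 = 1·10727 + 1748
10727 = 6·1748 + 239
1748 = 7·239 + 75
239 = 3·75 + 14
75 = 5·14 + 5
14 = 2·5 + 4
5 = 1·4 + 1
4 = 4·1 + 0
Back-substitute:
1 = 5 − 4
1 = −14 + 3·5
1 = 3·75 − 16·14
1 = −16·239 + 51·75
1 = 51·1748 − 373·239
1 = −373·10727 + 2289·1748
1 = 2289·12475 − 2662·10727
So 10727·(-2662) ≡ 1 (mod 12475), i.e. 10727⁻¹ ≡ 9813.
Then x ≡ 9813·5318 ≡ 2609 (mod 12475); the smallest non-negative solution is x = 2609.

2609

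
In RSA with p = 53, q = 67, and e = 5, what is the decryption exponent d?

1373

φ(n) = (p−1)(q−1) = 52·66 = 3432.
Need d with 5·d ≡ 1 (mod 3432). Apply the extended Euclidean algorithm:
3432 = 686·5 + 2
5 = 2·2 + 1
2 = 2·1 + 0
Back-substitute:
1 = 5 − 2·2
1 = −2·3432 + 1373·5
So 5·1373 ≡ 1 (mod 3432), hence d = 1373.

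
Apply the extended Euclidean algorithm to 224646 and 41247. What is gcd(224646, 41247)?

3

Euclidean algorithm:
224646 = 5×41247 + 18411
41247 = 2×18411 + 4425
18411 = 4×4425 + 711
4425 = 6×711 + 159
711 = 4×159 + 75
159 = 2×75 + 9
75 = 8×9 + 3
9 = 3×3 + 0
gcd(224646, 41247) = 3.
Back-substituting:
3 = 75 − 8·9
3 = −8·159 + 17·75
3 = 17·711 − 76·159
3 = −76·4425 + 473·711
3 = 473·18411 − 1968·4425
3 = −1968·41247 + 4409·18411
3 = 4409·224646 − 24013·41247
So 3 = (4409)·224646 + (-24013)·41247.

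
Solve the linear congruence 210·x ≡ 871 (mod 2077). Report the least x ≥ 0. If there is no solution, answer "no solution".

469

First find gcd(210, 2077):
2077 = 9·210 + 187
210 = 1·187 + 23
187 = 8·23 + 3
23 = 7·3 + 2
3 = 1·2 + 1
2 = 2·1 + 0
gcd = 1, so a unique solution mod 2077 exists.
Back-substitute for the Bézout coefficients:
1 = 3 − 2
1 = −23 + 8·3
1 = 8·187 − 65·23
1 = −65·210 + 73·187
1 = 73·2077 − 722·210
So 210·(-722) ≡ 1 (mod 2077), giving 210⁻¹ ≡ 1355.
x ≡ 210⁻¹·871 ≡ 1355·871 ≡ 469 (mod 2077).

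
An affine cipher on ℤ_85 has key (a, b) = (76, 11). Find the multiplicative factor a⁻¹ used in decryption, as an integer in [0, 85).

66

Run Euclid on (85, 76):
85 = 1×76 + 9
76 = 8×9 + 4
9 = 2×4 + 1
4 = 4×1 + 0
Since gcd(76, 85) = 1, back-substitute to write 1 as a combination:
1 = 9 − 2·4
1 = −2·76 + 17·9
1 = 17·85 − 19·76
Thus 76·(-19) ≡ 1 (mod 85); reducing, -19 mod 85 = 66.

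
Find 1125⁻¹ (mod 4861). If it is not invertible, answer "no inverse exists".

Run Euclid on (4861, 1125):
4861 = 4·1125 + 361
1125 = 3·361 + 42
361 = 8·42 + 25
42 = 1·25 + 17
25 = 1·17 + 8
17 = 2·8 + 1
8 = 8·1 + 0
Since gcd(1125, 4861) = 1, back-substitute to write 1 as a combination:
1 = 17 − 2·8
1 = −2·25 + 3·17
1 = 3·42 − 5·25
1 = −5·361 + 43·42
1 = 43·1125 − 134·361
1 = −134·4861 + 579·1125
So 1125·579 ≡ 1 (mod 4861).

579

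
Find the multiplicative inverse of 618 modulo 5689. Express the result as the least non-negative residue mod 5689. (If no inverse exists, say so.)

5017

Run Euclid on (5689, 618):
5689 = 9×618 + 127
618 = 4×127 + 110
127 = 1×110 + 17
110 = 6×17 + 8
17 = 2×8 + 1
8 = 8×1 + 0
Since gcd(618, 5689) = 1, back-substitute to write 1 as a combination:
1 = 17 − 2·8
1 = −2·110 + 13·17
1 = 13·127 − 15·110
1 = −15·618 + 73·127
1 = 73·5689 − 672·618
So 618·(-672) ≡ 1 (mod 5689), and -672 ≡ 5017 (mod 5689).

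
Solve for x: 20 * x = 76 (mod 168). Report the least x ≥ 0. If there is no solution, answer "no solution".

29

First find gcd(20, 168):
168 = 8·20 + 8
20 = 2·8 + 4
8 = 2·4 + 0
gcd = 4 and 4 | 76, so solutions exist. Divide through by 4: 5x ≡ 19 (mod 42).
Now find 5⁻¹ mod 42:
42 = 8*5 + 2
5 = 2*2 + 1
2 = 2*1 + 0
Back-substitute:
1 = 5 − 2·2
1 = −2·42 + 17·5
So 5⁻¹ ≡ 17 (mod 42).
Then x ≡ 17·19 ≡ 29 (mod 42); the smallest non-negative solution is x = 29.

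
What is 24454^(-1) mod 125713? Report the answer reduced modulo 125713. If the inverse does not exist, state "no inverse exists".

75143

gcd(125713, 24454) by repeated division:
125713 = 5×24454 + 3443
24454 = 7×3443 + 353
3443 = 9×353 + 266
353 = 1×266 + 87
266 = 3×87 + 5
87 = 17×5 + 2
5 = 2×2 + 1
2 = 2×1 + 0
gcd = 1, so the inverse exists. Back-substitute:
1 = 5 − 2·2
1 = −2·87 + 35·5
1 = 35·266 − 107·87
1 = −107·353 + 142·266
1 = 142·3443 − 1385·353
1 = −1385·24454 + 9837·3443
1 = 9837·125713 − 50570·24454
So 24454·(-50570) ≡ 1 (mod 125713), and -50570 ≡ 75143 (mod 125713).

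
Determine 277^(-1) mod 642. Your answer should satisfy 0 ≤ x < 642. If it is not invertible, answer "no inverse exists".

gcd(642, 277) by repeated division:
642 = 2×277 + 88
277 = 3×88 + 13
88 = 6×13 + 10
13 = 1×10 + 3
10 = 3×3 + 1
3 = 3×1 + 0
Since gcd(277, 642) = 1, back-substitute to write 1 as a combination:
1 = 10 − 3·3
1 = −3·13 + 4·10
1 = 4·88 − 27·13
1 = −27·277 + 85·88
1 = 85·642 − 197·277
Hence 277⁻¹ ≡ -197 ≡ 445 (mod 642).

445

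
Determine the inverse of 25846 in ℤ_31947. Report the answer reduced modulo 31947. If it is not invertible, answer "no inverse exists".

21202

Run Euclid on (31947, 25846):
31947 = 1·25846 + 6101
25846 = 4·6101 + 1442
6101 = 4·1442 + 333
1442 = 4·333 + 110
333 = 3·110 + 3
110 = 36·3 + 2
3 = 1·2 + 1
2 = 2·1 + 0
Since gcd(25846, 31947) = 1, back-substitute to write 1 as a combination:
1 = 3 − 2
1 = −110 + 37·3
1 = 37·333 − 112·110
1 = −112·1442 + 485·333
1 = 485·6101 − 2052·1442
1 = −2052·25846 + 8693·6101
1 = 8693·31947 − 10745·25846
Thus 25846·(-10745) ≡ 1 (mod 31947); reducing, -10745 mod 31947 = 21202.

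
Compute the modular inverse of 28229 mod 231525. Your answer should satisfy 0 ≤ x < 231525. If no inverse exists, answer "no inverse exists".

Run Euclid on (231525, 28229):
231525 = 8×28229 + 5693
28229 = 4×5693 + 5457
5693 = 1×5457 + 236
5457 = 23×236 + 29
236 = 8×29 + 4
29 = 7×4 + 1
4 = 4×1 + 0
Since gcd(28229, 231525) = 1, back-substitute to write 1 as a combination:
1 = 29 − 7·4
1 = −7·236 + 57·29
1 = 57·5457 − 1318·236
1 = −1318·5693 + 1375·5457
1 = 1375·28229 − 6818·5693
1 = −6818·231525 + 55919·28229
So 28229·55919 ≡ 1 (mod 231525).

55919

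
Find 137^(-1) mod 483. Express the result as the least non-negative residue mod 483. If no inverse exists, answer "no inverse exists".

275

gcd(483, 137) by repeated division:
483 = 3×137 + 72
137 = 1×72 + 65
72 = 1×65 + 7
65 = 9×7 + 2
7 = 3×2 + 1
2 = 2×1 + 0
Since gcd(137, 483) = 1, back-substitute to write 1 as a combination:
1 = 7 − 3·2
1 = −3·65 + 28·7
1 = 28·72 − 31·65
1 = −31·137 + 59·72
1 = 59·483 − 208·137
Thus 137·(-208) ≡ 1 (mod 483); reducing, -208 mod 483 = 275.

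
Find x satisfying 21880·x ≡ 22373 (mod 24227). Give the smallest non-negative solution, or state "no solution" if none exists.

3944

First find gcd(21880, 24227):
24227 = 1*21880 + 2347
21880 = 9*2347 + 757
2347 = 3*757 + 76
757 = 9*76 + 73
76 = 1*73 + 3
73 = 24*3 + 1
3 = 3*1 + 0
gcd = 1, so a unique solution mod 24227 exists.
Back-substitute for the Bézout coefficients:
1 = 73 − 24·3
1 = −24·76 + 25·73
1 = 25·757 − 249·76
1 = −249·2347 + 772·757
1 = 772·21880 − 7197·2347
1 = −7197·24227 + 7969·21880
So 21880·(7969) ≡ 1 (mod 24227), giving 21880⁻¹ ≡ 7969.
x ≡ 21880⁻¹·22373 ≡ 7969·22373 ≡ 3944 (mod 24227).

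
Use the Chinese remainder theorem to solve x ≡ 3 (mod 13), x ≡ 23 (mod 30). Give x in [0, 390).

Write x = 3 + 13·k. Then 13·k ≡ 23 − 3 ≡ 20 (mod 30).
Need 13⁻¹ mod 30. Extended Euclid on (30, 13):
30 = 2*13 + 4
13 = 3*4 + 1
4 = 4*1 + 0
Back-substitute:
1 = 13 − 3·4
1 = −3·30 + 7·13
13⁻¹ ≡ 7 (mod 30), so k ≡ 7·20 ≡ 20 (mod 30).
x = 3 + 13·20 = 263.

263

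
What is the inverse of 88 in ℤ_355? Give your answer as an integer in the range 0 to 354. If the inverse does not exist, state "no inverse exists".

117

gcd(355, 88) by repeated division:
355 = 4×88 + 3
88 = 29×3 + 1
3 = 3×1 + 0
The gcd is 1. Working backward:
1 = 88 − 29·3
1 = −29·355 + 117·88
So 88·117 ≡ 1 (mod 355).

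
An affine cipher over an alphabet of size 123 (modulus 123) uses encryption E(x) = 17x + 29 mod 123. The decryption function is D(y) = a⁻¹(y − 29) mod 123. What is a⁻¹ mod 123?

29

Apply the Euclidean algorithm to 123 and 17:
123 = 7·17 + 4
17 = 4·4 + 1
4 = 4·1 + 0
The gcd is 1. Working backward:
1 = 17 − 4·4
1 = −4·123 + 29·17
So 17·29 ≡ 1 (mod 123).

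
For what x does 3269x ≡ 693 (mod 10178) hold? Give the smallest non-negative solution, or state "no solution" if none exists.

159

First find gcd(3269, 10178):
10178 = 3×3269 + 371
3269 = 8×371 + 301
371 = 1×301 + 70
301 = 4×70 + 21
70 = 3×21 + 7
21 = 3×7 + 0
gcd = 7 and 7 | 693, so solutions exist. Divide through by 7: 467x ≡ 99 (mod 1454).
Now find 467⁻¹ mod 1454:
1454 = 3×467 + 53
467 = 8×53 + 43
53 = 1×43 + 10
43 = 4×10 + 3
10 = 3×3 + 1
3 = 3×1 + 0
Back-substitute:
1 = 10 − 3·3
1 = −3·43 + 13·10
1 = 13·53 − 16·43
1 = −16·467 + 141·53
1 = 141·1454 − 439·467
So 467·(-439) ≡ 1 (mod 1454), i.e. 467⁻¹ ≡ 1015.
Then x ≡ 1015·99 ≡ 159 (mod 1454); the smallest non-negative solution is x = 159.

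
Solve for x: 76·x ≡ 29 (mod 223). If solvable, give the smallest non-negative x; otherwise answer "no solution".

First find gcd(76, 223):
223 = 2*76 + 71
76 = 1*71 + 5
71 = 14*5 + 1
5 = 5*1 + 0
gcd = 1, so a unique solution mod 223 exists.
Back-substitute for the Bézout coefficients:
1 = 71 − 14·5
1 = −14·76 + 15·71
1 = 15·223 − 44·76
So 76·(-44) ≡ 1 (mod 223), giving 76⁻¹ ≡ 179.
x ≡ 76⁻¹·29 ≡ 179·29 ≡ 62 (mod 223).

62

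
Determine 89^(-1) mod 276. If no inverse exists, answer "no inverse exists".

gcd(276, 89) by repeated division:
276 = 3·89 + 9
89 = 9·9 + 8
9 = 1·8 + 1
8 = 8·1 + 0
gcd = 1, so the inverse exists. Back-substitute:
1 = 9 − 8
1 = −89 + 10·9
1 = 10·276 − 31·89
Thus 89·(-31) ≡ 1 (mod 276); reducing, -31 mod 276 = 245.

245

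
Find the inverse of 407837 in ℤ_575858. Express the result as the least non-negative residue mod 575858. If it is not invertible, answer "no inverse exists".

gcd(575858, 407837) by repeated division:
575858 = 1×407837 + 168021
407837 = 2×168021 + 71795
168021 = 2×71795 + 24431
71795 = 2×24431 + 22933
24431 = 1×22933 + 1498
22933 = 15×1498 + 463
1498 = 3×463 + 109
463 = 4×109 + 27
109 = 4×27 + 1
27 = 27×1 + 0
The gcd is 1. Working backward:
1 = 109 − 4·27
1 = −4·463 + 17·109
1 = 17·1498 − 55·463
1 = −55·22933 + 842·1498
1 = 842·24431 − 897·22933
1 = −897·71795 + 2636·24431
1 = 2636·168021 − 6169·71795
1 = −6169·407837 + 14974·168021
1 = 14974·575858 − 21143·407837
Thus 407837·(-21143) ≡ 1 (mod 575858); reducing, -21143 mod 575858 = 554715.

554715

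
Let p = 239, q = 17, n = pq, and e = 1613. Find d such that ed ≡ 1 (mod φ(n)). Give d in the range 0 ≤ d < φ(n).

229

φ(n) = (p−1)(q−1) = 238·16 = 3808.
Need d with 1613·d ≡ 1 (mod 3808). Apply the extended Euclidean algorithm:
3808 = 2*1613 + 582
1613 = 2*582 + 449
582 = 1*449 + 133
449 = 3*133 + 50
133 = 2*50 + 33
50 = 1*33 + 17
33 = 1*17 + 16
17 = 1*16 + 1
16 = 16*1 + 0
Back-substitute:
1 = 17 − 16
1 = −33 + 2·17
1 = 2·50 − 3·33
1 = −3·133 + 8·50
1 = 8·449 − 27·133
1 = −27·582 + 35·449
1 = 35·1613 − 97·582
1 = −97·3808 + 229·1613
So 1613·229 ≡ 1 (mod 3808), hence d = 229.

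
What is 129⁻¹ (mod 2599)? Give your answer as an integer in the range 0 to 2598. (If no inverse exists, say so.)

Run Euclid on (2599, 129):
2599 = 20·129 + 19
129 = 6·19 + 15
19 = 1·15 + 4
15 = 3·4 + 3
4 = 1·3 + 1
3 = 3·1 + 0
The gcd is 1. Working backward:
1 = 4 − 3
1 = −15 + 4·4
1 = 4·19 − 5·15
1 = −5·129 + 34·19
1 = 34·2599 − 685·129
Thus 129·(-685) ≡ 1 (mod 2599); reducing, -685 mod 2599 = 1914.

1914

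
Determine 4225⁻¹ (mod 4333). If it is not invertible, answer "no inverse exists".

1003

gcd(4333, 4225) by repeated division:
4333 = 1·4225 + 108
4225 = 39·108 + 13
108 = 8·13 + 4
13 = 3·4 + 1
4 = 4·1 + 0
gcd = 1, so the inverse exists. Back-substitute:
1 = 13 − 3·4
1 = −3·108 + 25·13
1 = 25·4225 − 978·108
1 = −978·4333 + 1003·4225
So 4225·1003 ≡ 1 (mod 4333).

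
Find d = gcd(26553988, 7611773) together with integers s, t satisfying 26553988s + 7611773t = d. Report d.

Apply Euclid's algorithm to 26553988 and 7611773:
26553988 = 3·7611773 + 3718669
7611773 = 2·3718669 + 174435
3718669 = 21·174435 + 55534
174435 = 3·55534 + 7833
55534 = 7·7833 + 703
7833 = 11·703 + 100
703 = 7·100 + 3
100 = 33·3 + 1
3 = 3·1 + 0
gcd(26553988, 7611773) = 1.
Express as a combination:
1 = 100 − 33·3
1 = −33·703 + 232·100
1 = 232·7833 − 2585·703
1 = −2585·55534 + 18327·7833
1 = 18327·174435 − 57566·55534
1 = −57566·3718669 + 1227213·174435
1 = 1227213·7611773 − 2511992·3718669
1 = −2511992·26553988 + 8763189·7611773
So 1 = (-2511992)·26553988 + (8763189)·7611773.

1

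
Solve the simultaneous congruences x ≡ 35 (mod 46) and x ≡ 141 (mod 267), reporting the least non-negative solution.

6015

Write x = 35 + 46·k. Then 46·k ≡ 141 − 35 ≡ 106 (mod 267).
Need 46⁻¹ mod 267. Extended Euclid on (267, 46):
267 = 5*46 + 37
46 = 1*37 + 9
37 = 4*9 + 1
9 = 9*1 + 0
Back-substitute:
1 = 37 − 4·9
1 = −4·46 + 5·37
1 = 5·267 − 29·46
46⁻¹ ≡ 238 (mod 267), so k ≡ 238·106 ≡ 130 (mod 267).
x = 35 + 46·130 = 6015.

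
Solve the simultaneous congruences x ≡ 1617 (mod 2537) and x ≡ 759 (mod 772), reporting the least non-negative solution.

Write x = 1617 + 2537·k. Then 2537·k ≡ 759 − 1617 ≡ 686 (mod 772).
Need 2537⁻¹ mod 772. Extended Euclid on (772, 221):
772 = 3*221 + 109
221 = 2*109 + 3
109 = 36*3 + 1
3 = 3*1 + 0
Back-substitute:
1 = 109 − 36·3
1 = −36·221 + 73·109
1 = 73·772 − 255·221
2537⁻¹ ≡ 517 (mod 772), so k ≡ 517·686 ≡ 314 (mod 772).
x = 1617 + 2537·314 = 798235.

798235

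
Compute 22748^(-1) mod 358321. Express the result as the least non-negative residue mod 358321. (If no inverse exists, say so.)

gcd(358321, 22748) by repeated division:
358321 = 15×22748 + 17101
22748 = 1×17101 + 5647
17101 = 3×5647 + 160
5647 = 35×160 + 47
160 = 3×47 + 19
47 = 2×19 + 9
19 = 2×9 + 1
9 = 9×1 + 0
Since gcd(22748, 358321) = 1, back-substitute to write 1 as a combination:
1 = 19 − 2·9
1 = −2·47 + 5·19
1 = 5·160 − 17·47
1 = −17·5647 + 600·160
1 = 600·17101 − 1817·5647
1 = −1817·22748 + 2417·17101
1 = 2417·358321 − 38072·22748
Thus 22748·(-38072) ≡ 1 (mod 358321); reducing, -38072 mod 358321 = 320249.

320249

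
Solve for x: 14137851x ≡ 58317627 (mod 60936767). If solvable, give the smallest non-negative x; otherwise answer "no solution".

29589517

First find gcd(14137851, 60936767):
60936767 = 4·14137851 + 4385363
14137851 = 3·4385363 + 981762
4385363 = 4·981762 + 458315
981762 = 2·458315 + 65132
458315 = 7·65132 + 2391
65132 = 27·2391 + 575
2391 = 4·575 + 91
575 = 6·91 + 29
91 = 3·29 + 4
29 = 7·4 + 1
4 = 4·1 + 0
gcd = 1, so a unique solution mod 60936767 exists.
Back-substitute for the Bézout coefficients:
1 = 29 − 7·4
1 = −7·91 + 22·29
1 = 22·575 − 139·91
1 = −139·2391 + 578·575
1 = 578·65132 − 15745·2391
1 = −15745·458315 + 110793·65132
1 = 110793·981762 − 237331·458315
1 = −237331·4385363 + 1060117·981762
1 = 1060117·14137851 − 3417682·4385363
1 = −3417682·60936767 + 14730845·14137851
So 14137851·(14730845) ≡ 1 (mod 60936767), giving 14137851⁻¹ ≡ 14730845.
x ≡ 14137851⁻¹·58317627 ≡ 14730845·58317627 ≡ 29589517 (mod 60936767).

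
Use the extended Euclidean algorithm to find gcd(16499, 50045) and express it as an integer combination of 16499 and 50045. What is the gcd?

Euclidean algorithm:
50045 = 3*16499 + 548
16499 = 30*548 + 59
548 = 9*59 + 17
59 = 3*17 + 8
17 = 2*8 + 1
8 = 8*1 + 0
gcd(16499, 50045) = 1.
Back-substituting:
1 = 17 − 2·8
1 = −2·59 + 7·17
1 = 7·548 − 65·59
1 = −65·16499 + 1957·548
1 = 1957·50045 − 5936·16499
So 1 = (1957)·50045 + (-5936)·16499.

1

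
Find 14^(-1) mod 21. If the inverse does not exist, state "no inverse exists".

no inverse exists

Compute gcd(14, 21):
21 = 1·14 + 7
14 = 2·7 + 0
gcd(14, 21) = 7 ≠ 1, so 14 has no multiplicative inverse modulo 21.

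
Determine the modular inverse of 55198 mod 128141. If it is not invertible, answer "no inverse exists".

no inverse exists

Compute gcd(55198, 128141):
128141 = 2·55198 + 17745
55198 = 3·17745 + 1963
17745 = 9·1963 + 78
1963 = 25·78 + 13
78 = 6·13 + 0
gcd(55198, 128141) = 13 ≠ 1, so 55198 has no multiplicative inverse modulo 128141.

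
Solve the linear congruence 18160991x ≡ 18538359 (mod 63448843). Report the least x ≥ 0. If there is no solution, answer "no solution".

46457371

First find gcd(18160991, 63448843):
63448843 = 3*18160991 + 8965870
18160991 = 2*8965870 + 229251
8965870 = 39*229251 + 25081
229251 = 9*25081 + 3522
25081 = 7*3522 + 427
3522 = 8*427 + 106
427 = 4*106 + 3
106 = 35*3 + 1
3 = 3*1 + 0
gcd = 1, so a unique solution mod 63448843 exists.
Back-substitute for the Bézout coefficients:
1 = 106 − 35·3
1 = −35·427 + 141·106
1 = 141·3522 − 1163·427
1 = −1163·25081 + 8282·3522
1 = 8282·229251 − 75701·25081
1 = −75701·8965870 + 2960621·229251
1 = 2960621·18160991 − 5996943·8965870
1 = −5996943·63448843 + 20951450·18160991
So 18160991·(20951450) ≡ 1 (mod 63448843), giving 18160991⁻¹ ≡ 20951450.
x ≡ 18160991⁻¹·18538359 ≡ 20951450·18538359 ≡ 46457371 (mod 63448843).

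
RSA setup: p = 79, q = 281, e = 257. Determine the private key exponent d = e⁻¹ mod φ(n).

φ(n) = (p−1)(q−1) = 78·280 = 21840.
Need d with 257·d ≡ 1 (mod 21840). Apply the extended Euclidean algorithm:
21840 = 84·257 + 252
257 = 1·252 + 5
252 = 50·5 + 2
5 = 2·2 + 1
2 = 2·1 + 0
Back-substitute:
1 = 5 − 2·2
1 = −2·252 + 101·5
1 = 101·257 − 103·252
1 = −103·21840 + 8753·257
So 257·8753 ≡ 1 (mod 21840), hence d = 8753.

8753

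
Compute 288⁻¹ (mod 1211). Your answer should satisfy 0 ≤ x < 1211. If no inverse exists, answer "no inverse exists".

862

Extended Euclidean algorithm:
1211 = 4×288 + 59
288 = 4×59 + 52
59 = 1×52 + 7
52 = 7×7 + 3
7 = 2×3 + 1
3 = 3×1 + 0
The gcd is 1. Working backward:
1 = 7 − 2·3
1 = −2·52 + 15·7
1 = 15·59 − 17·52
1 = −17·288 + 83·59
1 = 83·1211 − 349·288
Thus 288·(-349) ≡ 1 (mod 1211); reducing, -349 mod 1211 = 862.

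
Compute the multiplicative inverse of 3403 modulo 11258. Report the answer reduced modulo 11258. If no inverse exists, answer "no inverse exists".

Run Euclid on (11258, 3403):
11258 = 3·3403 + 1049
3403 = 3·1049 + 256
1049 = 4·256 + 25
256 = 10·25 + 6
25 = 4·6 + 1
6 = 6·1 + 0
The gcd is 1. Working backward:
1 = 25 − 4·6
1 = −4·256 + 41·25
1 = 41·1049 − 168·256
1 = −168·3403 + 545·1049
1 = 545·11258 − 1803·3403
Hence 3403⁻¹ ≡ -1803 ≡ 9455 (mod 11258).

9455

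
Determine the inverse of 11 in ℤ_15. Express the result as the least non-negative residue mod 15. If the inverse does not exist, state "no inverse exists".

11

Apply the Euclidean algorithm to 15 and 11:
15 = 1*11 + 4
11 = 2*4 + 3
4 = 1*3 + 1
3 = 3*1 + 0
gcd = 1, so the inverse exists. Back-substitute:
1 = 4 − 3
1 = −11 + 3·4
1 = 3·15 − 4·11
So 11·(-4) ≡ 1 (mod 15), and -4 ≡ 11 (mod 15).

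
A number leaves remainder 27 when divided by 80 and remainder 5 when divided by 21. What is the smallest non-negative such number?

1307

Write x = 27 + 80·k. Then 80·k ≡ 5 − 27 ≡ 20 (mod 21).
Need 80⁻¹ mod 21. Extended Euclid on (21, 17):
21 = 1·17 + 4
17 = 4·4 + 1
4 = 4·1 + 0
Back-substitute:
1 = 17 − 4·4
1 = −4·21 + 5·17
80⁻¹ ≡ 5 (mod 21), so k ≡ 5·20 ≡ 16 (mod 21).
x = 27 + 80·16 = 1307.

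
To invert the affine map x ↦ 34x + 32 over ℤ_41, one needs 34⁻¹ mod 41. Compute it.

Apply the Euclidean algorithm to 41 and 34:
41 = 1·34 + 7
34 = 4·7 + 6
7 = 1·6 + 1
6 = 6·1 + 0
gcd = 1, so the inverse exists. Back-substitute:
1 = 7 − 6
1 = −34 + 5·7
1 = 5·41 − 6·34
Thus 34·(-6) ≡ 1 (mod 41); reducing, -6 mod 41 = 35.

35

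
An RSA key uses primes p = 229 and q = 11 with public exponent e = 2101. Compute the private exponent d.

1261

φ(n) = (p−1)(q−1) = 228·10 = 2280.
Need d with 2101·d ≡ 1 (mod 2280). Apply the extended Euclidean algorithm:
2280 = 1×2101 + 179
2101 = 11×179 + 132
179 = 1×132 + 47
132 = 2×47 + 38
47 = 1×38 + 9
38 = 4×9 + 2
9 = 4×2 + 1
2 = 2×1 + 0
Back-substitute:
1 = 9 − 4·2
1 = −4·38 + 17·9
1 = 17·47 − 21·38
1 = −21·132 + 59·47
1 = 59·179 − 80·132
1 = −80·2101 + 939·179
1 = 939·2280 − 1019·2101
So 2101·(-1019) ≡ 1 (mod 2280), hence d ≡ -1019 ≡ 1261 (mod 2280).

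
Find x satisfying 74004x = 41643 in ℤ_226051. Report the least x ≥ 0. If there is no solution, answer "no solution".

27281

First find gcd(74004, 226051):
226051 = 3×74004 + 4039
74004 = 18×4039 + 1302
4039 = 3×1302 + 133
1302 = 9×133 + 105
133 = 1×105 + 28
105 = 3×28 + 21
28 = 1×21 + 7
21 = 3×7 + 0
gcd = 7 and 7 | 41643, so solutions exist. Divide through by 7: 10572x ≡ 5949 (mod 32293).
Now find 10572⁻¹ mod 32293:
32293 = 3·10572 + 577
10572 = 18·577 + 186
577 = 3·186 + 19
186 = 9·19 + 15
19 = 1·15 + 4
15 = 3·4 + 3
4 = 1·3 + 1
3 = 3·1 + 0
Back-substitute:
1 = 4 − 3
1 = −15 + 4·4
1 = 4·19 − 5·15
1 = −5·186 + 49·19
1 = 49·577 − 152·186
1 = −152·10572 + 2785·577
1 = 2785·32293 − 8507·10572
So 10572·(-8507) ≡ 1 (mod 32293), i.e. 10572⁻¹ ≡ 23786.
Then x ≡ 23786·5949 ≡ 27281 (mod 32293); the smallest non-negative solution is x = 27281.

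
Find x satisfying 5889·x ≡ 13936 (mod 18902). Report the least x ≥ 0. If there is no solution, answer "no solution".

First find gcd(5889, 18902):
18902 = 3·5889 + 1235
5889 = 4·1235 + 949
1235 = 1·949 + 286
949 = 3·286 + 91
286 = 3·91 + 13
91 = 7·13 + 0
gcd = 13 and 13 | 13936, so solutions exist. Divide through by 13: 453x ≡ 1072 (mod 1454).
Now find 453⁻¹ mod 1454:
1454 = 3×453 + 95
453 = 4×95 + 73
95 = 1×73 + 22
73 = 3×22 + 7
22 = 3×7 + 1
7 = 7×1 + 0
Back-substitute:
1 = 22 − 3·7
1 = −3·73 + 10·22
1 = 10·95 − 13·73
1 = −13·453 + 62·95
1 = 62·1454 − 199·453
So 453·(-199) ≡ 1 (mod 1454), i.e. 453⁻¹ ≡ 1255.
Then x ≡ 1255·1072 ≡ 410 (mod 1454); the smallest non-negative solution is x = 410.

410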